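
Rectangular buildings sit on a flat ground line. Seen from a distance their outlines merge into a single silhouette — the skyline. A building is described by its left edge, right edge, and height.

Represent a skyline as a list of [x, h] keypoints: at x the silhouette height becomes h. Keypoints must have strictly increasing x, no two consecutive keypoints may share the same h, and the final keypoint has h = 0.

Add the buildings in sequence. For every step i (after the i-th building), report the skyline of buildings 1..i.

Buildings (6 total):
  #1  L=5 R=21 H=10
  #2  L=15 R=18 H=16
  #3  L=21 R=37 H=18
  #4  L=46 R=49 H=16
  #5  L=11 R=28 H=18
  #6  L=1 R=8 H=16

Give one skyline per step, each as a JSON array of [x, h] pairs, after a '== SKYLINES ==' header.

== SKYLINES ==
[[5,10],[21,0]]
[[5,10],[15,16],[18,10],[21,0]]
[[5,10],[15,16],[18,10],[21,18],[37,0]]
[[5,10],[15,16],[18,10],[21,18],[37,0],[46,16],[49,0]]
[[5,10],[11,18],[37,0],[46,16],[49,0]]
[[1,16],[8,10],[11,18],[37,0],[46,16],[49,0]]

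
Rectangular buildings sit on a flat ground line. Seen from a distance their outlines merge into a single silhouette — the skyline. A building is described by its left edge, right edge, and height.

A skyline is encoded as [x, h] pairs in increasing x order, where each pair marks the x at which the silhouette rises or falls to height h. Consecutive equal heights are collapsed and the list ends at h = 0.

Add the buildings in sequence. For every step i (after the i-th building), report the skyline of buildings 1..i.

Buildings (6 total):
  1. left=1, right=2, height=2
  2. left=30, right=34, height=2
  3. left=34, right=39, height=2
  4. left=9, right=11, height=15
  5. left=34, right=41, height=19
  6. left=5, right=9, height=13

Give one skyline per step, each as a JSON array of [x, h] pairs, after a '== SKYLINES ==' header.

== SKYLINES ==
[[1,2],[2,0]]
[[1,2],[2,0],[30,2],[34,0]]
[[1,2],[2,0],[30,2],[39,0]]
[[1,2],[2,0],[9,15],[11,0],[30,2],[39,0]]
[[1,2],[2,0],[9,15],[11,0],[30,2],[34,19],[41,0]]
[[1,2],[2,0],[5,13],[9,15],[11,0],[30,2],[34,19],[41,0]]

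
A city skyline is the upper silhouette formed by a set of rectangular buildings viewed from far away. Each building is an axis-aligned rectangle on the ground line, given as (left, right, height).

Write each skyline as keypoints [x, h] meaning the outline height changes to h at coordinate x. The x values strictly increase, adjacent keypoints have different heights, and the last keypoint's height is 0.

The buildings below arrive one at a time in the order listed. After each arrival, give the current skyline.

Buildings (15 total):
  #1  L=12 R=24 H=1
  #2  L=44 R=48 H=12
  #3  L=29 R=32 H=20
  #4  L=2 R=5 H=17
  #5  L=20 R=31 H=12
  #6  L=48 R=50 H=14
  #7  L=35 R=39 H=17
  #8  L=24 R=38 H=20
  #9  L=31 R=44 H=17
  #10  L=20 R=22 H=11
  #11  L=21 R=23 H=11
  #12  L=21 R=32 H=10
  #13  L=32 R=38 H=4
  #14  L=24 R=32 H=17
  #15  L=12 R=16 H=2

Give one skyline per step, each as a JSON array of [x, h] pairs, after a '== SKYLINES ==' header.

== SKYLINES ==
[[12,1],[24,0]]
[[12,1],[24,0],[44,12],[48,0]]
[[12,1],[24,0],[29,20],[32,0],[44,12],[48,0]]
[[2,17],[5,0],[12,1],[24,0],[29,20],[32,0],[44,12],[48,0]]
[[2,17],[5,0],[12,1],[20,12],[29,20],[32,0],[44,12],[48,0]]
[[2,17],[5,0],[12,1],[20,12],[29,20],[32,0],[44,12],[48,14],[50,0]]
[[2,17],[5,0],[12,1],[20,12],[29,20],[32,0],[35,17],[39,0],[44,12],[48,14],[50,0]]
[[2,17],[5,0],[12,1],[20,12],[24,20],[38,17],[39,0],[44,12],[48,14],[50,0]]
[[2,17],[5,0],[12,1],[20,12],[24,20],[38,17],[44,12],[48,14],[50,0]]
[[2,17],[5,0],[12,1],[20,12],[24,20],[38,17],[44,12],[48,14],[50,0]]
[[2,17],[5,0],[12,1],[20,12],[24,20],[38,17],[44,12],[48,14],[50,0]]
[[2,17],[5,0],[12,1],[20,12],[24,20],[38,17],[44,12],[48,14],[50,0]]
[[2,17],[5,0],[12,1],[20,12],[24,20],[38,17],[44,12],[48,14],[50,0]]
[[2,17],[5,0],[12,1],[20,12],[24,20],[38,17],[44,12],[48,14],[50,0]]
[[2,17],[5,0],[12,2],[16,1],[20,12],[24,20],[38,17],[44,12],[48,14],[50,0]]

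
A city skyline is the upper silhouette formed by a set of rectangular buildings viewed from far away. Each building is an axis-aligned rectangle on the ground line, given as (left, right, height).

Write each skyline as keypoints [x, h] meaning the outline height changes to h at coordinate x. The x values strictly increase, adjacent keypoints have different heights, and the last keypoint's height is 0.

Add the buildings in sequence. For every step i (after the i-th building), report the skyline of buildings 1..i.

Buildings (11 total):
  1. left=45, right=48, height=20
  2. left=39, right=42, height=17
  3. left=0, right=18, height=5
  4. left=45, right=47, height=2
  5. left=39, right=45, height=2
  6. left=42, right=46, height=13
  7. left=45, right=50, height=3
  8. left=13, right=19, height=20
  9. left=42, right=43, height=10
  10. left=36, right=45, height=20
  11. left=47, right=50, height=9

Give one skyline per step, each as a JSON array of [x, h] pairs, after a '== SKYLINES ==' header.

== SKYLINES ==
[[45,20],[48,0]]
[[39,17],[42,0],[45,20],[48,0]]
[[0,5],[18,0],[39,17],[42,0],[45,20],[48,0]]
[[0,5],[18,0],[39,17],[42,0],[45,20],[48,0]]
[[0,5],[18,0],[39,17],[42,2],[45,20],[48,0]]
[[0,5],[18,0],[39,17],[42,13],[45,20],[48,0]]
[[0,5],[18,0],[39,17],[42,13],[45,20],[48,3],[50,0]]
[[0,5],[13,20],[19,0],[39,17],[42,13],[45,20],[48,3],[50,0]]
[[0,5],[13,20],[19,0],[39,17],[42,13],[45,20],[48,3],[50,0]]
[[0,5],[13,20],[19,0],[36,20],[48,3],[50,0]]
[[0,5],[13,20],[19,0],[36,20],[48,9],[50,0]]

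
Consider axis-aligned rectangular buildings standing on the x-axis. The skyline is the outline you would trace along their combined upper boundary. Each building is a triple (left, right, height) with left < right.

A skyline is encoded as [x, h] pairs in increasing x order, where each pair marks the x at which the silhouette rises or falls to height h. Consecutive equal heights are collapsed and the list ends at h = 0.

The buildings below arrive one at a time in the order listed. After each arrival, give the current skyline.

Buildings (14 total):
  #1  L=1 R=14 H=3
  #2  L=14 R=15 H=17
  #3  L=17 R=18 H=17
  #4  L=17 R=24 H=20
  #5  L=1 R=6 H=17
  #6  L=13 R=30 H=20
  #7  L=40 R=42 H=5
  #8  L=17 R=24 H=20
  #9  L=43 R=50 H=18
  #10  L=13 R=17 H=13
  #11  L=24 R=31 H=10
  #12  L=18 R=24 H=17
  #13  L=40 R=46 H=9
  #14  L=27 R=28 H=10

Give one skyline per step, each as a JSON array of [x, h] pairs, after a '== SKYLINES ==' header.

== SKYLINES ==
[[1,3],[14,0]]
[[1,3],[14,17],[15,0]]
[[1,3],[14,17],[15,0],[17,17],[18,0]]
[[1,3],[14,17],[15,0],[17,20],[24,0]]
[[1,17],[6,3],[14,17],[15,0],[17,20],[24,0]]
[[1,17],[6,3],[13,20],[30,0]]
[[1,17],[6,3],[13,20],[30,0],[40,5],[42,0]]
[[1,17],[6,3],[13,20],[30,0],[40,5],[42,0]]
[[1,17],[6,3],[13,20],[30,0],[40,5],[42,0],[43,18],[50,0]]
[[1,17],[6,3],[13,20],[30,0],[40,5],[42,0],[43,18],[50,0]]
[[1,17],[6,3],[13,20],[30,10],[31,0],[40,5],[42,0],[43,18],[50,0]]
[[1,17],[6,3],[13,20],[30,10],[31,0],[40,5],[42,0],[43,18],[50,0]]
[[1,17],[6,3],[13,20],[30,10],[31,0],[40,9],[43,18],[50,0]]
[[1,17],[6,3],[13,20],[30,10],[31,0],[40,9],[43,18],[50,0]]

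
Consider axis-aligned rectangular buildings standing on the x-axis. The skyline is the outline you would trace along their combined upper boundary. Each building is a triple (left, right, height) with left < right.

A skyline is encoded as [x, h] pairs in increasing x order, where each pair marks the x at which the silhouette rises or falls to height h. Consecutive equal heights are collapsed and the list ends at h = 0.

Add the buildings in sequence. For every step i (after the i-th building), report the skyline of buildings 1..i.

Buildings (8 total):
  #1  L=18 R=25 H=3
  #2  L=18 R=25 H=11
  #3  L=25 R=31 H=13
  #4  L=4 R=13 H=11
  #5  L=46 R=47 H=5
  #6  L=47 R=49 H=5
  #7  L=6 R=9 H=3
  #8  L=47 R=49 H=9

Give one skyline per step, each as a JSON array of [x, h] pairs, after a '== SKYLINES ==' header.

== SKYLINES ==
[[18,3],[25,0]]
[[18,11],[25,0]]
[[18,11],[25,13],[31,0]]
[[4,11],[13,0],[18,11],[25,13],[31,0]]
[[4,11],[13,0],[18,11],[25,13],[31,0],[46,5],[47,0]]
[[4,11],[13,0],[18,11],[25,13],[31,0],[46,5],[49,0]]
[[4,11],[13,0],[18,11],[25,13],[31,0],[46,5],[49,0]]
[[4,11],[13,0],[18,11],[25,13],[31,0],[46,5],[47,9],[49,0]]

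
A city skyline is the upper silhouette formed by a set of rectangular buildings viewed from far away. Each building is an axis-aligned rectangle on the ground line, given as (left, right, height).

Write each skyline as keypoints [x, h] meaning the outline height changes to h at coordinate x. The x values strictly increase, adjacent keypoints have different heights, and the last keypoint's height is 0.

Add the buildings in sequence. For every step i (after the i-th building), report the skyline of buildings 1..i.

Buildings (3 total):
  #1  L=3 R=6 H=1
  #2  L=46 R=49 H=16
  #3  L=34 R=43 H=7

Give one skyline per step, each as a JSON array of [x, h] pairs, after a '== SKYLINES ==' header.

== SKYLINES ==
[[3,1],[6,0]]
[[3,1],[6,0],[46,16],[49,0]]
[[3,1],[6,0],[34,7],[43,0],[46,16],[49,0]]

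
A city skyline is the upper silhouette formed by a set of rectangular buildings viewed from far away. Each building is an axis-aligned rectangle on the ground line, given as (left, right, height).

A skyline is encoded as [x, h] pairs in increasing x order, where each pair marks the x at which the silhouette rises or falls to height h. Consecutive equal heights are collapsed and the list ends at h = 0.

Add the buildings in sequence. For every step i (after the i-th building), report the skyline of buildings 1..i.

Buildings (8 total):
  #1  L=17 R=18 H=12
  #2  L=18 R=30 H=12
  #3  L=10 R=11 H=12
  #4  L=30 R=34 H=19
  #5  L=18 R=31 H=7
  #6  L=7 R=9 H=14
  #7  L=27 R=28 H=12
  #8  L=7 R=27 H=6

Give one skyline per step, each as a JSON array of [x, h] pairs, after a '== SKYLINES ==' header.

== SKYLINES ==
[[17,12],[18,0]]
[[17,12],[30,0]]
[[10,12],[11,0],[17,12],[30,0]]
[[10,12],[11,0],[17,12],[30,19],[34,0]]
[[10,12],[11,0],[17,12],[30,19],[34,0]]
[[7,14],[9,0],[10,12],[11,0],[17,12],[30,19],[34,0]]
[[7,14],[9,0],[10,12],[11,0],[17,12],[30,19],[34,0]]
[[7,14],[9,6],[10,12],[11,6],[17,12],[30,19],[34,0]]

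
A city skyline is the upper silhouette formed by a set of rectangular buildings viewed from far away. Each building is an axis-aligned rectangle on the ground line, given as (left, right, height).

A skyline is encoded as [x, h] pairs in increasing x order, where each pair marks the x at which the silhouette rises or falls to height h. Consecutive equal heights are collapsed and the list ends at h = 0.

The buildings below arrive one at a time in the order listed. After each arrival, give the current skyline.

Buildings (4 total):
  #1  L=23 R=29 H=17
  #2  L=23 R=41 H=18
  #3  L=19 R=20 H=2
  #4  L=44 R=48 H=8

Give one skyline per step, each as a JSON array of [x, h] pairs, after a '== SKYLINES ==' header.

== SKYLINES ==
[[23,17],[29,0]]
[[23,18],[41,0]]
[[19,2],[20,0],[23,18],[41,0]]
[[19,2],[20,0],[23,18],[41,0],[44,8],[48,0]]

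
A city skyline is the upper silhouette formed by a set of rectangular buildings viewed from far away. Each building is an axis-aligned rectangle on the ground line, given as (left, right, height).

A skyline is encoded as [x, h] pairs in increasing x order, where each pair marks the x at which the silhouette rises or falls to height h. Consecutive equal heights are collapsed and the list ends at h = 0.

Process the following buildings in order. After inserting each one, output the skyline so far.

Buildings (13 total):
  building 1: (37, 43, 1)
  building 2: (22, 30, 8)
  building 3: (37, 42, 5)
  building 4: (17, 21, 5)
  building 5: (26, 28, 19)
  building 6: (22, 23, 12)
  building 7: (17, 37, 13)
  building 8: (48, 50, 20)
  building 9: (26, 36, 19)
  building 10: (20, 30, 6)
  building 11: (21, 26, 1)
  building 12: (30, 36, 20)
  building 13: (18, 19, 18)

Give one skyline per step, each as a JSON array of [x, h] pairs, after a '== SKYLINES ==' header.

== SKYLINES ==
[[37,1],[43,0]]
[[22,8],[30,0],[37,1],[43,0]]
[[22,8],[30,0],[37,5],[42,1],[43,0]]
[[17,5],[21,0],[22,8],[30,0],[37,5],[42,1],[43,0]]
[[17,5],[21,0],[22,8],[26,19],[28,8],[30,0],[37,5],[42,1],[43,0]]
[[17,5],[21,0],[22,12],[23,8],[26,19],[28,8],[30,0],[37,5],[42,1],[43,0]]
[[17,13],[26,19],[28,13],[37,5],[42,1],[43,0]]
[[17,13],[26,19],[28,13],[37,5],[42,1],[43,0],[48,20],[50,0]]
[[17,13],[26,19],[36,13],[37,5],[42,1],[43,0],[48,20],[50,0]]
[[17,13],[26,19],[36,13],[37,5],[42,1],[43,0],[48,20],[50,0]]
[[17,13],[26,19],[36,13],[37,5],[42,1],[43,0],[48,20],[50,0]]
[[17,13],[26,19],[30,20],[36,13],[37,5],[42,1],[43,0],[48,20],[50,0]]
[[17,13],[18,18],[19,13],[26,19],[30,20],[36,13],[37,5],[42,1],[43,0],[48,20],[50,0]]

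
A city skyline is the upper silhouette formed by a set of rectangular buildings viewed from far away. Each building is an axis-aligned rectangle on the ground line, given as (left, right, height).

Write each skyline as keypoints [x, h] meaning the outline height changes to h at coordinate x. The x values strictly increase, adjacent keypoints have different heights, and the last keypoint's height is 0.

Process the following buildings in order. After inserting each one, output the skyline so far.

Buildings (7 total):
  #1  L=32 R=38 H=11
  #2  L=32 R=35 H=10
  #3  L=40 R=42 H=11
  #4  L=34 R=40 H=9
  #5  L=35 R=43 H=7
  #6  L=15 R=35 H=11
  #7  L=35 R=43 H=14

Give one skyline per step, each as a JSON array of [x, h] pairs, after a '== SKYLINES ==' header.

== SKYLINES ==
[[32,11],[38,0]]
[[32,11],[38,0]]
[[32,11],[38,0],[40,11],[42,0]]
[[32,11],[38,9],[40,11],[42,0]]
[[32,11],[38,9],[40,11],[42,7],[43,0]]
[[15,11],[38,9],[40,11],[42,7],[43,0]]
[[15,11],[35,14],[43,0]]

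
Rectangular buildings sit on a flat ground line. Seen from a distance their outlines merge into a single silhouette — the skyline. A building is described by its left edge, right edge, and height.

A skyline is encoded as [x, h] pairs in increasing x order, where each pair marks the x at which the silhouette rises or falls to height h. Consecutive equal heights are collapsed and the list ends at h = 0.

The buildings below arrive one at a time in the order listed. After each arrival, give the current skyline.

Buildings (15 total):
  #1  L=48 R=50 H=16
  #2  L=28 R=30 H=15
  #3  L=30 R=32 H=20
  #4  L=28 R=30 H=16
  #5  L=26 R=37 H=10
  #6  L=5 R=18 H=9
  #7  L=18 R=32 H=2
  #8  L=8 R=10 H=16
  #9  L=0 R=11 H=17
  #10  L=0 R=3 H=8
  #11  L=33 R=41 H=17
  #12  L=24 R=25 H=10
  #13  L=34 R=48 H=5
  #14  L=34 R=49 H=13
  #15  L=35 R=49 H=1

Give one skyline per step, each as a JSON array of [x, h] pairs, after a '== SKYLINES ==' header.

== SKYLINES ==
[[48,16],[50,0]]
[[28,15],[30,0],[48,16],[50,0]]
[[28,15],[30,20],[32,0],[48,16],[50,0]]
[[28,16],[30,20],[32,0],[48,16],[50,0]]
[[26,10],[28,16],[30,20],[32,10],[37,0],[48,16],[50,0]]
[[5,9],[18,0],[26,10],[28,16],[30,20],[32,10],[37,0],[48,16],[50,0]]
[[5,9],[18,2],[26,10],[28,16],[30,20],[32,10],[37,0],[48,16],[50,0]]
[[5,9],[8,16],[10,9],[18,2],[26,10],[28,16],[30,20],[32,10],[37,0],[48,16],[50,0]]
[[0,17],[11,9],[18,2],[26,10],[28,16],[30,20],[32,10],[37,0],[48,16],[50,0]]
[[0,17],[11,9],[18,2],[26,10],[28,16],[30,20],[32,10],[37,0],[48,16],[50,0]]
[[0,17],[11,9],[18,2],[26,10],[28,16],[30,20],[32,10],[33,17],[41,0],[48,16],[50,0]]
[[0,17],[11,9],[18,2],[24,10],[25,2],[26,10],[28,16],[30,20],[32,10],[33,17],[41,0],[48,16],[50,0]]
[[0,17],[11,9],[18,2],[24,10],[25,2],[26,10],[28,16],[30,20],[32,10],[33,17],[41,5],[48,16],[50,0]]
[[0,17],[11,9],[18,2],[24,10],[25,2],[26,10],[28,16],[30,20],[32,10],[33,17],[41,13],[48,16],[50,0]]
[[0,17],[11,9],[18,2],[24,10],[25,2],[26,10],[28,16],[30,20],[32,10],[33,17],[41,13],[48,16],[50,0]]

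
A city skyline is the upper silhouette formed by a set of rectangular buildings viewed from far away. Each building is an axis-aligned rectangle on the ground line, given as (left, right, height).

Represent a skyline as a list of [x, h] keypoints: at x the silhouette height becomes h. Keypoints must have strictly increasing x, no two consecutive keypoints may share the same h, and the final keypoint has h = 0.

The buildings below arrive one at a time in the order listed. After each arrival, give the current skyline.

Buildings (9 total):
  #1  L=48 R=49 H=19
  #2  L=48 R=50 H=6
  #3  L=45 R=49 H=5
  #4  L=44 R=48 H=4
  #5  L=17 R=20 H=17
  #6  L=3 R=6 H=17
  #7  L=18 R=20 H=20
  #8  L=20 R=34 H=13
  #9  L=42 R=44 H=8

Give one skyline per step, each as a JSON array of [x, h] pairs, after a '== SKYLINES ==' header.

== SKYLINES ==
[[48,19],[49,0]]
[[48,19],[49,6],[50,0]]
[[45,5],[48,19],[49,6],[50,0]]
[[44,4],[45,5],[48,19],[49,6],[50,0]]
[[17,17],[20,0],[44,4],[45,5],[48,19],[49,6],[50,0]]
[[3,17],[6,0],[17,17],[20,0],[44,4],[45,5],[48,19],[49,6],[50,0]]
[[3,17],[6,0],[17,17],[18,20],[20,0],[44,4],[45,5],[48,19],[49,6],[50,0]]
[[3,17],[6,0],[17,17],[18,20],[20,13],[34,0],[44,4],[45,5],[48,19],[49,6],[50,0]]
[[3,17],[6,0],[17,17],[18,20],[20,13],[34,0],[42,8],[44,4],[45,5],[48,19],[49,6],[50,0]]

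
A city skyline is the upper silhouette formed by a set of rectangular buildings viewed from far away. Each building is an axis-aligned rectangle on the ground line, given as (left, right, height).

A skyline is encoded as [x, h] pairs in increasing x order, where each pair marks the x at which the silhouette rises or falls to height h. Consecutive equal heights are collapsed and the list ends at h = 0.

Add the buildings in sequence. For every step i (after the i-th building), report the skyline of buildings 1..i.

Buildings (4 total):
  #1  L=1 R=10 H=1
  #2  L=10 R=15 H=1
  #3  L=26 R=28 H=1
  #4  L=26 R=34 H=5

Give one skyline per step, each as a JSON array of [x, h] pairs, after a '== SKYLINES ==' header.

== SKYLINES ==
[[1,1],[10,0]]
[[1,1],[15,0]]
[[1,1],[15,0],[26,1],[28,0]]
[[1,1],[15,0],[26,5],[34,0]]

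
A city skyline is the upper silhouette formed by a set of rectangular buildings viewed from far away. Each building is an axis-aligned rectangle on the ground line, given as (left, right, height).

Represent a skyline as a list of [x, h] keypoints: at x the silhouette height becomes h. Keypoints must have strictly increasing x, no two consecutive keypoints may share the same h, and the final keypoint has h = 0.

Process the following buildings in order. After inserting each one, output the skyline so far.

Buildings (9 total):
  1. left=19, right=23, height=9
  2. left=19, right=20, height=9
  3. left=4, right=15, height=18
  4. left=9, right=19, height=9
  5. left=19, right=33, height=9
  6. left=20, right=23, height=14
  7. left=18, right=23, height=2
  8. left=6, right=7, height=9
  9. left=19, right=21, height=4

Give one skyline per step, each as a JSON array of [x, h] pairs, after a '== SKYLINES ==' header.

== SKYLINES ==
[[19,9],[23,0]]
[[19,9],[23,0]]
[[4,18],[15,0],[19,9],[23,0]]
[[4,18],[15,9],[23,0]]
[[4,18],[15,9],[33,0]]
[[4,18],[15,9],[20,14],[23,9],[33,0]]
[[4,18],[15,9],[20,14],[23,9],[33,0]]
[[4,18],[15,9],[20,14],[23,9],[33,0]]
[[4,18],[15,9],[20,14],[23,9],[33,0]]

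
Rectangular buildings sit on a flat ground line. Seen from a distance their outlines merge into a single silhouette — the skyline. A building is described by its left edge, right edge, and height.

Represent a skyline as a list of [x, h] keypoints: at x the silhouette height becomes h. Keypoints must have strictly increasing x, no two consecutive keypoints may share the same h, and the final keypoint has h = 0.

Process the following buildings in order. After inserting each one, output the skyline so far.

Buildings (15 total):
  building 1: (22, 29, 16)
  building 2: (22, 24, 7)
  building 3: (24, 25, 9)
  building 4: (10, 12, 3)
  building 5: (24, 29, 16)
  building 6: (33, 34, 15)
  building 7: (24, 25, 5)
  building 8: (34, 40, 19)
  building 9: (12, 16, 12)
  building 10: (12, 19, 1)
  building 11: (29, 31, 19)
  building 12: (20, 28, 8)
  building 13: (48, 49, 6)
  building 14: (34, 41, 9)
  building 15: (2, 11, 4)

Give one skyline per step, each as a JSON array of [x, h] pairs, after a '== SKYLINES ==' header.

== SKYLINES ==
[[22,16],[29,0]]
[[22,16],[29,0]]
[[22,16],[29,0]]
[[10,3],[12,0],[22,16],[29,0]]
[[10,3],[12,0],[22,16],[29,0]]
[[10,3],[12,0],[22,16],[29,0],[33,15],[34,0]]
[[10,3],[12,0],[22,16],[29,0],[33,15],[34,0]]
[[10,3],[12,0],[22,16],[29,0],[33,15],[34,19],[40,0]]
[[10,3],[12,12],[16,0],[22,16],[29,0],[33,15],[34,19],[40,0]]
[[10,3],[12,12],[16,1],[19,0],[22,16],[29,0],[33,15],[34,19],[40,0]]
[[10,3],[12,12],[16,1],[19,0],[22,16],[29,19],[31,0],[33,15],[34,19],[40,0]]
[[10,3],[12,12],[16,1],[19,0],[20,8],[22,16],[29,19],[31,0],[33,15],[34,19],[40,0]]
[[10,3],[12,12],[16,1],[19,0],[20,8],[22,16],[29,19],[31,0],[33,15],[34,19],[40,0],[48,6],[49,0]]
[[10,3],[12,12],[16,1],[19,0],[20,8],[22,16],[29,19],[31,0],[33,15],[34,19],[40,9],[41,0],[48,6],[49,0]]
[[2,4],[11,3],[12,12],[16,1],[19,0],[20,8],[22,16],[29,19],[31,0],[33,15],[34,19],[40,9],[41,0],[48,6],[49,0]]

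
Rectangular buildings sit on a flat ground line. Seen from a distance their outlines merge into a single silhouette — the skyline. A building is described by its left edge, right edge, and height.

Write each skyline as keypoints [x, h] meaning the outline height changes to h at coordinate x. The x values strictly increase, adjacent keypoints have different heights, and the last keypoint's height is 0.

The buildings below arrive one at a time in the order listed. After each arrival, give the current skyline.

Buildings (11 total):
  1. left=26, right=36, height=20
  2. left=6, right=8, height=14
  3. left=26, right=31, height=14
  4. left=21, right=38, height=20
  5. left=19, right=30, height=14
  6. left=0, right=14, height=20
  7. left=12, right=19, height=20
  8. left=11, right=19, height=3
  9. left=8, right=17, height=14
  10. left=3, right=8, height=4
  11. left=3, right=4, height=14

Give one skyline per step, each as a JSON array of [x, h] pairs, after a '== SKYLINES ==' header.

== SKYLINES ==
[[26,20],[36,0]]
[[6,14],[8,0],[26,20],[36,0]]
[[6,14],[8,0],[26,20],[36,0]]
[[6,14],[8,0],[21,20],[38,0]]
[[6,14],[8,0],[19,14],[21,20],[38,0]]
[[0,20],[14,0],[19,14],[21,20],[38,0]]
[[0,20],[19,14],[21,20],[38,0]]
[[0,20],[19,14],[21,20],[38,0]]
[[0,20],[19,14],[21,20],[38,0]]
[[0,20],[19,14],[21,20],[38,0]]
[[0,20],[19,14],[21,20],[38,0]]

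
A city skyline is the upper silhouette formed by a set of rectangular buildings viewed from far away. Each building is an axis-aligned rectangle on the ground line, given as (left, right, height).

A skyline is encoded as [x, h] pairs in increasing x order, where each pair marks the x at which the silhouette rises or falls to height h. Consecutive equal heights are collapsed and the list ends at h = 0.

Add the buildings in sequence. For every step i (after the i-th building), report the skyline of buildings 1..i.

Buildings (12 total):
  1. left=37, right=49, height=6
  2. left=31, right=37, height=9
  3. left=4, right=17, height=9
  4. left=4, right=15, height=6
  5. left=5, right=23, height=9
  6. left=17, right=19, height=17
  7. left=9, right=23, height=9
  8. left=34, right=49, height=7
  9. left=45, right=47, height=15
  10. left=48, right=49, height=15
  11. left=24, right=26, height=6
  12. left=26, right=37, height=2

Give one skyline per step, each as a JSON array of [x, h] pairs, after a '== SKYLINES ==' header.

== SKYLINES ==
[[37,6],[49,0]]
[[31,9],[37,6],[49,0]]
[[4,9],[17,0],[31,9],[37,6],[49,0]]
[[4,9],[17,0],[31,9],[37,6],[49,0]]
[[4,9],[23,0],[31,9],[37,6],[49,0]]
[[4,9],[17,17],[19,9],[23,0],[31,9],[37,6],[49,0]]
[[4,9],[17,17],[19,9],[23,0],[31,9],[37,6],[49,0]]
[[4,9],[17,17],[19,9],[23,0],[31,9],[37,7],[49,0]]
[[4,9],[17,17],[19,9],[23,0],[31,9],[37,7],[45,15],[47,7],[49,0]]
[[4,9],[17,17],[19,9],[23,0],[31,9],[37,7],[45,15],[47,7],[48,15],[49,0]]
[[4,9],[17,17],[19,9],[23,0],[24,6],[26,0],[31,9],[37,7],[45,15],[47,7],[48,15],[49,0]]
[[4,9],[17,17],[19,9],[23,0],[24,6],[26,2],[31,9],[37,7],[45,15],[47,7],[48,15],[49,0]]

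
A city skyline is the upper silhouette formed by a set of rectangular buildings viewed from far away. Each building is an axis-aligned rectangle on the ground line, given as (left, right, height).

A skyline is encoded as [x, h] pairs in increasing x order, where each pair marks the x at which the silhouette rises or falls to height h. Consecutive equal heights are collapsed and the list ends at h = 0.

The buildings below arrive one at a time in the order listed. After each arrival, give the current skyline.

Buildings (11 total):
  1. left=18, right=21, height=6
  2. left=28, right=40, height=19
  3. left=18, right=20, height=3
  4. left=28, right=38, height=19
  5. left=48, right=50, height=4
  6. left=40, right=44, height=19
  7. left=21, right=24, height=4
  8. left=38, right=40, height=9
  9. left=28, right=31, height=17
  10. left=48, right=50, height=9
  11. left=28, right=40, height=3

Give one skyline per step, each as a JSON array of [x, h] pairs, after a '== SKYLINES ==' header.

== SKYLINES ==
[[18,6],[21,0]]
[[18,6],[21,0],[28,19],[40,0]]
[[18,6],[21,0],[28,19],[40,0]]
[[18,6],[21,0],[28,19],[40,0]]
[[18,6],[21,0],[28,19],[40,0],[48,4],[50,0]]
[[18,6],[21,0],[28,19],[44,0],[48,4],[50,0]]
[[18,6],[21,4],[24,0],[28,19],[44,0],[48,4],[50,0]]
[[18,6],[21,4],[24,0],[28,19],[44,0],[48,4],[50,0]]
[[18,6],[21,4],[24,0],[28,19],[44,0],[48,4],[50,0]]
[[18,6],[21,4],[24,0],[28,19],[44,0],[48,9],[50,0]]
[[18,6],[21,4],[24,0],[28,19],[44,0],[48,9],[50,0]]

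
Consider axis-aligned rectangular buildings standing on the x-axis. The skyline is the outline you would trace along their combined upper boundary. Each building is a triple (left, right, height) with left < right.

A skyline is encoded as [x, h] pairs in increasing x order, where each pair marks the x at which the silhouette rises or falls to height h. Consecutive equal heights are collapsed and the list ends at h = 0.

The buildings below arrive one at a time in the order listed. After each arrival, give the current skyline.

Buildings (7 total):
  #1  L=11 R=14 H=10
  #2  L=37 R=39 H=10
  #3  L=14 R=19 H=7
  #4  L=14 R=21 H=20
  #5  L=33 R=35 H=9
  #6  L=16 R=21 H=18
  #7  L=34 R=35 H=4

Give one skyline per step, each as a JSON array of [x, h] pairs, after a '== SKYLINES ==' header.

== SKYLINES ==
[[11,10],[14,0]]
[[11,10],[14,0],[37,10],[39,0]]
[[11,10],[14,7],[19,0],[37,10],[39,0]]
[[11,10],[14,20],[21,0],[37,10],[39,0]]
[[11,10],[14,20],[21,0],[33,9],[35,0],[37,10],[39,0]]
[[11,10],[14,20],[21,0],[33,9],[35,0],[37,10],[39,0]]
[[11,10],[14,20],[21,0],[33,9],[35,0],[37,10],[39,0]]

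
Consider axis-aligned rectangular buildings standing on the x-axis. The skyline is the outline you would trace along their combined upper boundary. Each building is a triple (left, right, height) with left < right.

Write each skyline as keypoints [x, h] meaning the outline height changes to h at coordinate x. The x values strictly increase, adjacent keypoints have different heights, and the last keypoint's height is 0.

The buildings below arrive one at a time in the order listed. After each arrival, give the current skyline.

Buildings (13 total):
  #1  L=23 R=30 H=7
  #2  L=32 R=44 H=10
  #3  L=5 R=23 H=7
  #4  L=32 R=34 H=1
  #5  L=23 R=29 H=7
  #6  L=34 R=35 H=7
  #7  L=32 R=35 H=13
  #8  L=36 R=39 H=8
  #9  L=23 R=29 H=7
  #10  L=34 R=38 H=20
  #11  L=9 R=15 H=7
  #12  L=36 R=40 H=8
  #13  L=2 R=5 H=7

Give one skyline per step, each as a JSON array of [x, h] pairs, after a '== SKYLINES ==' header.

== SKYLINES ==
[[23,7],[30,0]]
[[23,7],[30,0],[32,10],[44,0]]
[[5,7],[30,0],[32,10],[44,0]]
[[5,7],[30,0],[32,10],[44,0]]
[[5,7],[30,0],[32,10],[44,0]]
[[5,7],[30,0],[32,10],[44,0]]
[[5,7],[30,0],[32,13],[35,10],[44,0]]
[[5,7],[30,0],[32,13],[35,10],[44,0]]
[[5,7],[30,0],[32,13],[35,10],[44,0]]
[[5,7],[30,0],[32,13],[34,20],[38,10],[44,0]]
[[5,7],[30,0],[32,13],[34,20],[38,10],[44,0]]
[[5,7],[30,0],[32,13],[34,20],[38,10],[44,0]]
[[2,7],[30,0],[32,13],[34,20],[38,10],[44,0]]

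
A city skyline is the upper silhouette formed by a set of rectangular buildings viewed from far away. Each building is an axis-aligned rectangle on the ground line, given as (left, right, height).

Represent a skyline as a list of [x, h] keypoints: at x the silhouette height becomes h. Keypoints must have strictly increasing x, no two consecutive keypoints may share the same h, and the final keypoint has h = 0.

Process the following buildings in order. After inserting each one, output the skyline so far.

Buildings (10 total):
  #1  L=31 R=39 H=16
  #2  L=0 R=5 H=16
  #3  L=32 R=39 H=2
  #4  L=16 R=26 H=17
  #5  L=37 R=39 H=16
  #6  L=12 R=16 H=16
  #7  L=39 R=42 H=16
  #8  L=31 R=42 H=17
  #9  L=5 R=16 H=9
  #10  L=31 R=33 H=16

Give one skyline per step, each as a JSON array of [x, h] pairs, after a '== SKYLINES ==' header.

== SKYLINES ==
[[31,16],[39,0]]
[[0,16],[5,0],[31,16],[39,0]]
[[0,16],[5,0],[31,16],[39,0]]
[[0,16],[5,0],[16,17],[26,0],[31,16],[39,0]]
[[0,16],[5,0],[16,17],[26,0],[31,16],[39,0]]
[[0,16],[5,0],[12,16],[16,17],[26,0],[31,16],[39,0]]
[[0,16],[5,0],[12,16],[16,17],[26,0],[31,16],[42,0]]
[[0,16],[5,0],[12,16],[16,17],[26,0],[31,17],[42,0]]
[[0,16],[5,9],[12,16],[16,17],[26,0],[31,17],[42,0]]
[[0,16],[5,9],[12,16],[16,17],[26,0],[31,17],[42,0]]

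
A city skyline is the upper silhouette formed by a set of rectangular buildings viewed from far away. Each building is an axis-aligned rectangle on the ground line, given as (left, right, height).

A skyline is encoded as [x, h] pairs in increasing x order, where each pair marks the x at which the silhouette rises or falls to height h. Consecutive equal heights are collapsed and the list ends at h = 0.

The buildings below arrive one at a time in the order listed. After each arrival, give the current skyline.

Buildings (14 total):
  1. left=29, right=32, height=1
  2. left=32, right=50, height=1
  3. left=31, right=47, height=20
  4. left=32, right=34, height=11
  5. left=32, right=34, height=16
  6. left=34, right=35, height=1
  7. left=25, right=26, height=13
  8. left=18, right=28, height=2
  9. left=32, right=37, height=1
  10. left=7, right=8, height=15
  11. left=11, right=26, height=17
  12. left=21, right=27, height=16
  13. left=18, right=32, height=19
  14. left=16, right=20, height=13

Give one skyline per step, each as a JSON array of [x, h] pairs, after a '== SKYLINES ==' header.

== SKYLINES ==
[[29,1],[32,0]]
[[29,1],[50,0]]
[[29,1],[31,20],[47,1],[50,0]]
[[29,1],[31,20],[47,1],[50,0]]
[[29,1],[31,20],[47,1],[50,0]]
[[29,1],[31,20],[47,1],[50,0]]
[[25,13],[26,0],[29,1],[31,20],[47,1],[50,0]]
[[18,2],[25,13],[26,2],[28,0],[29,1],[31,20],[47,1],[50,0]]
[[18,2],[25,13],[26,2],[28,0],[29,1],[31,20],[47,1],[50,0]]
[[7,15],[8,0],[18,2],[25,13],[26,2],[28,0],[29,1],[31,20],[47,1],[50,0]]
[[7,15],[8,0],[11,17],[26,2],[28,0],[29,1],[31,20],[47,1],[50,0]]
[[7,15],[8,0],[11,17],[26,16],[27,2],[28,0],[29,1],[31,20],[47,1],[50,0]]
[[7,15],[8,0],[11,17],[18,19],[31,20],[47,1],[50,0]]
[[7,15],[8,0],[11,17],[18,19],[31,20],[47,1],[50,0]]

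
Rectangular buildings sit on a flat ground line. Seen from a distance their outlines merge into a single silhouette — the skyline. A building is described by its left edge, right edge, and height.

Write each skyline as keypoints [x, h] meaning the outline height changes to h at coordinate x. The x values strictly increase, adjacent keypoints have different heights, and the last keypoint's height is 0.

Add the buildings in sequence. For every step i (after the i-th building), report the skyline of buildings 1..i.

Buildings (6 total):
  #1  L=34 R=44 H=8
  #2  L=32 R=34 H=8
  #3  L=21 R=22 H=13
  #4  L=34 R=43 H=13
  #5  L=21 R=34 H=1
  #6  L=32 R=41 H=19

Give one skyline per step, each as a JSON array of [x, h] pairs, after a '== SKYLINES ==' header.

== SKYLINES ==
[[34,8],[44,0]]
[[32,8],[44,0]]
[[21,13],[22,0],[32,8],[44,0]]
[[21,13],[22,0],[32,8],[34,13],[43,8],[44,0]]
[[21,13],[22,1],[32,8],[34,13],[43,8],[44,0]]
[[21,13],[22,1],[32,19],[41,13],[43,8],[44,0]]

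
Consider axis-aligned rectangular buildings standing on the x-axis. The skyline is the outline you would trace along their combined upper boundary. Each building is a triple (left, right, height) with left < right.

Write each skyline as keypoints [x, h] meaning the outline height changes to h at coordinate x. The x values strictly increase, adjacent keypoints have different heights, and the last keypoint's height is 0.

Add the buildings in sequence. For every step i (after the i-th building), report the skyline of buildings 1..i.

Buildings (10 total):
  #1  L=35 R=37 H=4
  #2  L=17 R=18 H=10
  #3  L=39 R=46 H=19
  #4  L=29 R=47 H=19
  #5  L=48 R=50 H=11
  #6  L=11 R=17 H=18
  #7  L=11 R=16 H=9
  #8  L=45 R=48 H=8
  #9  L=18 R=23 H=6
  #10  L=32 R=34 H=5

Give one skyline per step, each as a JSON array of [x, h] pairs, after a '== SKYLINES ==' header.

== SKYLINES ==
[[35,4],[37,0]]
[[17,10],[18,0],[35,4],[37,0]]
[[17,10],[18,0],[35,4],[37,0],[39,19],[46,0]]
[[17,10],[18,0],[29,19],[47,0]]
[[17,10],[18,0],[29,19],[47,0],[48,11],[50,0]]
[[11,18],[17,10],[18,0],[29,19],[47,0],[48,11],[50,0]]
[[11,18],[17,10],[18,0],[29,19],[47,0],[48,11],[50,0]]
[[11,18],[17,10],[18,0],[29,19],[47,8],[48,11],[50,0]]
[[11,18],[17,10],[18,6],[23,0],[29,19],[47,8],[48,11],[50,0]]
[[11,18],[17,10],[18,6],[23,0],[29,19],[47,8],[48,11],[50,0]]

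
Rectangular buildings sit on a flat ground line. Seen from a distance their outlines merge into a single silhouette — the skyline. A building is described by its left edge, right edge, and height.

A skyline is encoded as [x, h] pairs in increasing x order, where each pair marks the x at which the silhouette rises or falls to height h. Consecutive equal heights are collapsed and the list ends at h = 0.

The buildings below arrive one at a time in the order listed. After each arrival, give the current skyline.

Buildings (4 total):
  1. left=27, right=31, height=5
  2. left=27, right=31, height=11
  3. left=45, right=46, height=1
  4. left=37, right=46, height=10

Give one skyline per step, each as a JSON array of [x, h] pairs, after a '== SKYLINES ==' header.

== SKYLINES ==
[[27,5],[31,0]]
[[27,11],[31,0]]
[[27,11],[31,0],[45,1],[46,0]]
[[27,11],[31,0],[37,10],[46,0]]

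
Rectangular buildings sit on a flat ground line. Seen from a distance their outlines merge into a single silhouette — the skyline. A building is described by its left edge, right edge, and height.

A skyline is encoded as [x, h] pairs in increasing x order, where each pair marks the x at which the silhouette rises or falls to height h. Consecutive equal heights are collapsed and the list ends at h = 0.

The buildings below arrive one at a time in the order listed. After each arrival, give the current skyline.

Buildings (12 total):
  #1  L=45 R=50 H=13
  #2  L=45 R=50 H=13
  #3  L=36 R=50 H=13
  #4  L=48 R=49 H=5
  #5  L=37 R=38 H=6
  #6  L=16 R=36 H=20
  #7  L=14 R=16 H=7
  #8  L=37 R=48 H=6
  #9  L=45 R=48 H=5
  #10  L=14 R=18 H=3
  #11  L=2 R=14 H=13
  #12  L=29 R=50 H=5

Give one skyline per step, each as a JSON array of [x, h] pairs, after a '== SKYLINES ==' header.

== SKYLINES ==
[[45,13],[50,0]]
[[45,13],[50,0]]
[[36,13],[50,0]]
[[36,13],[50,0]]
[[36,13],[50,0]]
[[16,20],[36,13],[50,0]]
[[14,7],[16,20],[36,13],[50,0]]
[[14,7],[16,20],[36,13],[50,0]]
[[14,7],[16,20],[36,13],[50,0]]
[[14,7],[16,20],[36,13],[50,0]]
[[2,13],[14,7],[16,20],[36,13],[50,0]]
[[2,13],[14,7],[16,20],[36,13],[50,0]]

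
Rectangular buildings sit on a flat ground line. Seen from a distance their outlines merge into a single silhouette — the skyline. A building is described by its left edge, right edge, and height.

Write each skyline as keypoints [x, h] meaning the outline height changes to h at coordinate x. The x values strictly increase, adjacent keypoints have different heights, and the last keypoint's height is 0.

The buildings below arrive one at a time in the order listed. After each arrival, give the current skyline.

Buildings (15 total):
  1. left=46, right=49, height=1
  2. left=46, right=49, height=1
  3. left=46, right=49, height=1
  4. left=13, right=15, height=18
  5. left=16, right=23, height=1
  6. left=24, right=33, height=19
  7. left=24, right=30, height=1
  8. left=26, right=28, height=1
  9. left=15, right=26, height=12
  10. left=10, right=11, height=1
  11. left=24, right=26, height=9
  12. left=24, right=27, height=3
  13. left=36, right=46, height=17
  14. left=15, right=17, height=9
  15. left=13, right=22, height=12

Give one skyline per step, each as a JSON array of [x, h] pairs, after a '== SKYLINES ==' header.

== SKYLINES ==
[[46,1],[49,0]]
[[46,1],[49,0]]
[[46,1],[49,0]]
[[13,18],[15,0],[46,1],[49,0]]
[[13,18],[15,0],[16,1],[23,0],[46,1],[49,0]]
[[13,18],[15,0],[16,1],[23,0],[24,19],[33,0],[46,1],[49,0]]
[[13,18],[15,0],[16,1],[23,0],[24,19],[33,0],[46,1],[49,0]]
[[13,18],[15,0],[16,1],[23,0],[24,19],[33,0],[46,1],[49,0]]
[[13,18],[15,12],[24,19],[33,0],[46,1],[49,0]]
[[10,1],[11,0],[13,18],[15,12],[24,19],[33,0],[46,1],[49,0]]
[[10,1],[11,0],[13,18],[15,12],[24,19],[33,0],[46,1],[49,0]]
[[10,1],[11,0],[13,18],[15,12],[24,19],[33,0],[46,1],[49,0]]
[[10,1],[11,0],[13,18],[15,12],[24,19],[33,0],[36,17],[46,1],[49,0]]
[[10,1],[11,0],[13,18],[15,12],[24,19],[33,0],[36,17],[46,1],[49,0]]
[[10,1],[11,0],[13,18],[15,12],[24,19],[33,0],[36,17],[46,1],[49,0]]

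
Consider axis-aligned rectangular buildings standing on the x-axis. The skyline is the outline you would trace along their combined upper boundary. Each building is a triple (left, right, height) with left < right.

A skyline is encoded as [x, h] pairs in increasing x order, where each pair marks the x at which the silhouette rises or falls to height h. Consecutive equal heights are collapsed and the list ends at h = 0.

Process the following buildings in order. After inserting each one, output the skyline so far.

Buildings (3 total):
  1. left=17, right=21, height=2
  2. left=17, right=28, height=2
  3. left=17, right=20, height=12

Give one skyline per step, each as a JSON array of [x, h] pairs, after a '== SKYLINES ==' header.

== SKYLINES ==
[[17,2],[21,0]]
[[17,2],[28,0]]
[[17,12],[20,2],[28,0]]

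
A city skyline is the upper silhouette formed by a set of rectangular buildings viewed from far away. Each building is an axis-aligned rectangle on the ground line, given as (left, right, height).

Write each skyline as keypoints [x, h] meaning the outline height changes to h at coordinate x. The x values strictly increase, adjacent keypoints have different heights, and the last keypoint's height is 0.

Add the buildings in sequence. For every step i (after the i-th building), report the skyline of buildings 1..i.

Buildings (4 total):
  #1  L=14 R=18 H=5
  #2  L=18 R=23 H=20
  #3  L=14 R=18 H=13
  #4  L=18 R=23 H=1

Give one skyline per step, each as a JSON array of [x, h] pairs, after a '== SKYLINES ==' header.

== SKYLINES ==
[[14,5],[18,0]]
[[14,5],[18,20],[23,0]]
[[14,13],[18,20],[23,0]]
[[14,13],[18,20],[23,0]]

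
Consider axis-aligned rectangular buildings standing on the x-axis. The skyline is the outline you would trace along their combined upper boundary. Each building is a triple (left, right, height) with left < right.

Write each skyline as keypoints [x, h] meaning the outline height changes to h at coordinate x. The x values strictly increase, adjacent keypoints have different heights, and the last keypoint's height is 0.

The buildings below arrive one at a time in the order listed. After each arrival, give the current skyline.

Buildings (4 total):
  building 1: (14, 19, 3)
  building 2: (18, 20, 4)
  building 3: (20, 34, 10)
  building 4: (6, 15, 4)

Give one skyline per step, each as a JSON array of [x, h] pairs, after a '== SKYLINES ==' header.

== SKYLINES ==
[[14,3],[19,0]]
[[14,3],[18,4],[20,0]]
[[14,3],[18,4],[20,10],[34,0]]
[[6,4],[15,3],[18,4],[20,10],[34,0]]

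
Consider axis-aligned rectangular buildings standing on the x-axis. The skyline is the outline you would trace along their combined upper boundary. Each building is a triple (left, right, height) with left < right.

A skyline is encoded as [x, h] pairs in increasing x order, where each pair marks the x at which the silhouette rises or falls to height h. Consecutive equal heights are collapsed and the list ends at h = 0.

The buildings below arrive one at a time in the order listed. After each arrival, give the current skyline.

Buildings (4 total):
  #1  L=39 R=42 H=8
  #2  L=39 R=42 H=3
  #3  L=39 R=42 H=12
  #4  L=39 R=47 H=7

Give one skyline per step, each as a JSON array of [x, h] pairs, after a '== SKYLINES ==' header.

== SKYLINES ==
[[39,8],[42,0]]
[[39,8],[42,0]]
[[39,12],[42,0]]
[[39,12],[42,7],[47,0]]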